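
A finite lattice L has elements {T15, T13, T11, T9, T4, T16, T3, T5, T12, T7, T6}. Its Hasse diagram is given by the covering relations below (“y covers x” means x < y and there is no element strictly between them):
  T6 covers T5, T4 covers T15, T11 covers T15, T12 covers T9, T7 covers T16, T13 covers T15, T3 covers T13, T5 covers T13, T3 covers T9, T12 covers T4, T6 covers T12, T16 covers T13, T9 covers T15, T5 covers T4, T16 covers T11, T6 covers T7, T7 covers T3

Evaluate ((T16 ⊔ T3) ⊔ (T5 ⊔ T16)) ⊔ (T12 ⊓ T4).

T6

T16 ∨ T3 = T7
T5 ∨ T16 = T6
T7 ∨ T6 = T6
T12 ∧ T4 = T4
T6 ∨ T4 = T6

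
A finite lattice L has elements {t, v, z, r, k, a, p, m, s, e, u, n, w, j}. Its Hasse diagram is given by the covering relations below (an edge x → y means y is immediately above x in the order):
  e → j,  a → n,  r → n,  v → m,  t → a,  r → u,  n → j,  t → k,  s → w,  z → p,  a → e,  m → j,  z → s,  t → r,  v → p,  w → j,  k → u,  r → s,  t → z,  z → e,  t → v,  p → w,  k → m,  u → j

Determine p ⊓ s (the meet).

Common lower bounds of {p, s}: t, z.
The greatest among these is z.

z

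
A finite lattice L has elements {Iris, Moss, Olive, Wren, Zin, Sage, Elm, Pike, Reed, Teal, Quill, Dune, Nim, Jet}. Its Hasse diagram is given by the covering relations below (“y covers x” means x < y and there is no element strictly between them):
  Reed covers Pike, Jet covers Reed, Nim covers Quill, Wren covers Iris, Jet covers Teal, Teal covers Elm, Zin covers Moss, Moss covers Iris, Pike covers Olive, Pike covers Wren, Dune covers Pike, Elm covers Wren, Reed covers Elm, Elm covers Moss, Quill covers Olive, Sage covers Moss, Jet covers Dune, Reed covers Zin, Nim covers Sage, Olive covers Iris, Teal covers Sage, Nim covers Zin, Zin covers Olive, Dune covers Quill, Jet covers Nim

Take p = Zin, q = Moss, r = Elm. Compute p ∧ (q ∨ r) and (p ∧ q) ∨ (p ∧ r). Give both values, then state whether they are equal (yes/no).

Moss; Moss; yes

q ∨ r = Elm, so p ∧ (q ∨ r) = Zin ∧ Elm = Moss.
p ∧ q = Moss and p ∧ r = Moss, so (p ∧ q) ∨ (p ∧ r) = Moss ∨ Moss = Moss.
Equal: yes.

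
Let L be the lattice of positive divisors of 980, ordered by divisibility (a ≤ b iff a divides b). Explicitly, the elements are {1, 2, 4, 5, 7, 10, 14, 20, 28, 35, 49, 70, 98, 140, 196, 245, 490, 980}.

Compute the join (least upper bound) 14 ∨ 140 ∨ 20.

140

Common upper bounds of {14, 140, 20}: 140, 980.
The least among these is 140.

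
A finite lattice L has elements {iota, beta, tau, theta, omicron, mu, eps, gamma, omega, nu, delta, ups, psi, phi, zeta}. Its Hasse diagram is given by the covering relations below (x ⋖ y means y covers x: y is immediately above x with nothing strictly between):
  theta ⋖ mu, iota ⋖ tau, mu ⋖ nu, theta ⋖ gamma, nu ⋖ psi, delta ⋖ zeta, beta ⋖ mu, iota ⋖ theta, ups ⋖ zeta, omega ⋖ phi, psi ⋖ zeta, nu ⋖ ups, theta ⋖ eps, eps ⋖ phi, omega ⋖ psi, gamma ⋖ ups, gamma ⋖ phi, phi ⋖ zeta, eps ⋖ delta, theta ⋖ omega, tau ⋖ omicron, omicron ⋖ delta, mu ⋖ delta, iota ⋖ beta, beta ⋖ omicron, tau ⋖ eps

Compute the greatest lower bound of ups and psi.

Common lower bounds of {ups, psi}: beta, iota, mu, nu, theta.
The greatest among these is nu.

nu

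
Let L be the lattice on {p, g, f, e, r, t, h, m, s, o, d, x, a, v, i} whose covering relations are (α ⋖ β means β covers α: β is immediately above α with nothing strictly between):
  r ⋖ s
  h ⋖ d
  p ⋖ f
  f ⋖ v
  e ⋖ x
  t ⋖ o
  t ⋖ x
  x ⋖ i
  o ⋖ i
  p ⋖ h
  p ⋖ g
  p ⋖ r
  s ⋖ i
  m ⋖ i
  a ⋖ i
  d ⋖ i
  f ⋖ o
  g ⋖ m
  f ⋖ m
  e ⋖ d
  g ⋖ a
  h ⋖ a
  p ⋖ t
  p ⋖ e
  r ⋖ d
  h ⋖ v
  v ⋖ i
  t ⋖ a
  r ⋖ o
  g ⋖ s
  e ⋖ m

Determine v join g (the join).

Common upper bounds of {v, g}: i.
The least among these is i.

i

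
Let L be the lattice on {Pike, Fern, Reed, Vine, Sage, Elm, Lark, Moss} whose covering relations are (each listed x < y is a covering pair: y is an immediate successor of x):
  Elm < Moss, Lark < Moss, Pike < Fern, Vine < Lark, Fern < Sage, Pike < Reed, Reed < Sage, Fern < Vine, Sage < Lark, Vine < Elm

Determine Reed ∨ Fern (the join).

Common upper bounds of {Reed, Fern}: Lark, Moss, Sage.
The least among these is Sage.

Sage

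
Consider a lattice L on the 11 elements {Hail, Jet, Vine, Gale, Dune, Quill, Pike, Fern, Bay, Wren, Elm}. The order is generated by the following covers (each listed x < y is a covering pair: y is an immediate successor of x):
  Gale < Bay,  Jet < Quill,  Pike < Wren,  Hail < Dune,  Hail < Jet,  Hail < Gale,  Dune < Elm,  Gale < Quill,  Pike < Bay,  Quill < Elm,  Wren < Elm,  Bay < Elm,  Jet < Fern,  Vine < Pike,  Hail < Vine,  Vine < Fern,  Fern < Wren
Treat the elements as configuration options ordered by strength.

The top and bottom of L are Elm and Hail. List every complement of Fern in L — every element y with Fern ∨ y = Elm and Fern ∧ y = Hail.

Dune, Gale

Need y with Fern ∨ y = Elm and Fern ∧ y = Hail.
Checking each element gives: Dune, Gale.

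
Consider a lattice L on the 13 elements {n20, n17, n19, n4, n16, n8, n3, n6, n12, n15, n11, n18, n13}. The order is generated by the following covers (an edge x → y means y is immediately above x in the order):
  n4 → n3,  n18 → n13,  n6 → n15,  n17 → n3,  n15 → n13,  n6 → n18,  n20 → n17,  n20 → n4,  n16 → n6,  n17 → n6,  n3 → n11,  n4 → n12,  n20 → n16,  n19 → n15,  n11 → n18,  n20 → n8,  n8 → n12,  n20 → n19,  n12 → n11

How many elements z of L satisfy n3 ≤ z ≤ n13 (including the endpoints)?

4

The interval [n3, n13] = {n11, n13, n18, n3}, which has 4 elements.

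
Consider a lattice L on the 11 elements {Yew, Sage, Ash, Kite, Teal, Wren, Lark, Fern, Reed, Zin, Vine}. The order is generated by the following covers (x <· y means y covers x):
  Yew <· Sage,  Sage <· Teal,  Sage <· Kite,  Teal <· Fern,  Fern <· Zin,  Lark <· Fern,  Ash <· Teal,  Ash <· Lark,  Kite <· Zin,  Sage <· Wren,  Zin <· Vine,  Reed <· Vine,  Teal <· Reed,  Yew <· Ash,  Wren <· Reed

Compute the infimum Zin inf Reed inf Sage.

Sage

Common lower bounds of {Zin, Reed, Sage}: Sage, Yew.
The greatest among these is Sage.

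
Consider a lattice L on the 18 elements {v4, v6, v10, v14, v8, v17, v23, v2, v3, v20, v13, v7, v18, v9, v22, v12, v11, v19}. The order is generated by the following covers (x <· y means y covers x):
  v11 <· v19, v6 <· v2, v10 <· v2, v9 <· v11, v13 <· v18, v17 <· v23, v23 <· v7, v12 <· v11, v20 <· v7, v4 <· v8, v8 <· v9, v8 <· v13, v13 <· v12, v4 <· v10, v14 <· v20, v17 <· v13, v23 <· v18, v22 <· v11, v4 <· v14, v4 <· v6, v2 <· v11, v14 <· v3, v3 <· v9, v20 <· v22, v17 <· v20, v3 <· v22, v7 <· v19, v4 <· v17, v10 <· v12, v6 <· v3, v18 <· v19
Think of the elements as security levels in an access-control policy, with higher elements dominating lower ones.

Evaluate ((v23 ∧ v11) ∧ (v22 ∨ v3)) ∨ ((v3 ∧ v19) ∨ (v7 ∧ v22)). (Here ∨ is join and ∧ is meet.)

v23 ∧ v11 = v17
v22 ∨ v3 = v22
v17 ∧ v22 = v17
v3 ∧ v19 = v3
v7 ∧ v22 = v20
v3 ∨ v20 = v22
v17 ∨ v22 = v22

v22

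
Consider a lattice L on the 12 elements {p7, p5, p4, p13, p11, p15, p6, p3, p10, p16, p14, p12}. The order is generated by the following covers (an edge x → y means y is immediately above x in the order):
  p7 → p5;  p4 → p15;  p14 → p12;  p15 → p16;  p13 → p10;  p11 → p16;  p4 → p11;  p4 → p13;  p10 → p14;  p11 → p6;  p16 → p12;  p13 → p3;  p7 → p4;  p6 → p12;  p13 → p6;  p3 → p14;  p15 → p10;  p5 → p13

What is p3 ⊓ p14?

p3

Common lower bounds of {p3, p14}: p13, p3, p4, p5, p7.
The greatest among these is p3.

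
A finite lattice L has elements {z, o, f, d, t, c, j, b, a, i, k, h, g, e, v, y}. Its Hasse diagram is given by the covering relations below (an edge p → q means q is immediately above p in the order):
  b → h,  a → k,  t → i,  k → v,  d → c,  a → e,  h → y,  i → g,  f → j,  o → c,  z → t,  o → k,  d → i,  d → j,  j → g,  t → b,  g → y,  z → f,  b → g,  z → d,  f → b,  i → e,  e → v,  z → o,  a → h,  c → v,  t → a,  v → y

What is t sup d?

i

Common upper bounds of {t, d}: e, g, i, v, y.
The least among these is i.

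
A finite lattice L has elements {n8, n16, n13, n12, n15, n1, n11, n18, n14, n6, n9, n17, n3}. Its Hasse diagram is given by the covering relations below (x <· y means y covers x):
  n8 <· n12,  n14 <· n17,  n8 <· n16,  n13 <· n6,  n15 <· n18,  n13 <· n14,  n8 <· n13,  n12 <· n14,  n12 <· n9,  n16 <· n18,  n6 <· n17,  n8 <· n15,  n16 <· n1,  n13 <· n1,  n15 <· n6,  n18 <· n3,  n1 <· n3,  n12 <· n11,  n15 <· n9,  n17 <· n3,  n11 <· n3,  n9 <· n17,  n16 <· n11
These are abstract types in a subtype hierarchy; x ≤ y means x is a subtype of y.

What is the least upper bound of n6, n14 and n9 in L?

n17

Common upper bounds of {n6, n14, n9}: n17, n3.
The least among these is n17.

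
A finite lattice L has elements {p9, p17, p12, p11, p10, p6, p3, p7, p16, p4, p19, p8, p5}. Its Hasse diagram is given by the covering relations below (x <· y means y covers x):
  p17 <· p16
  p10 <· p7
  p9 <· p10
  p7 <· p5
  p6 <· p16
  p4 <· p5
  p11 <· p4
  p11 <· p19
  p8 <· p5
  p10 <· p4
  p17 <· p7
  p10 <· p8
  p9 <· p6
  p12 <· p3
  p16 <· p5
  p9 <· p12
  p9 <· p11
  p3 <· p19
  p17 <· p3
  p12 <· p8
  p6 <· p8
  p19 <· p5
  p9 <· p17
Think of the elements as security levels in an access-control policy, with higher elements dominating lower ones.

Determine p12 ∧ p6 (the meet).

p9

Common lower bounds of {p12, p6}: p9.
The greatest among these is p9.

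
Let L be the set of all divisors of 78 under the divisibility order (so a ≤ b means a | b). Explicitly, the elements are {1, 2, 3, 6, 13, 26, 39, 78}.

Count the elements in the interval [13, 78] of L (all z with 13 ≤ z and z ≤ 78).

4

The interval [13, 78] = {13, 26, 39, 78}, which has 4 elements.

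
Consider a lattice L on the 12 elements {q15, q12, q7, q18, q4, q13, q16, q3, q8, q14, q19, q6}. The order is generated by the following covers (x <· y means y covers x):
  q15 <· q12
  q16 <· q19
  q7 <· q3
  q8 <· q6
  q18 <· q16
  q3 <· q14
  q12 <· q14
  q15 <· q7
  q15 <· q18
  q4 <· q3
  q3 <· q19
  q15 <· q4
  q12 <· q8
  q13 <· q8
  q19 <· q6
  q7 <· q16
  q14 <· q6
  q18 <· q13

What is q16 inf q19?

q16

Common lower bounds of {q16, q19}: q15, q16, q18, q7.
The greatest among these is q16.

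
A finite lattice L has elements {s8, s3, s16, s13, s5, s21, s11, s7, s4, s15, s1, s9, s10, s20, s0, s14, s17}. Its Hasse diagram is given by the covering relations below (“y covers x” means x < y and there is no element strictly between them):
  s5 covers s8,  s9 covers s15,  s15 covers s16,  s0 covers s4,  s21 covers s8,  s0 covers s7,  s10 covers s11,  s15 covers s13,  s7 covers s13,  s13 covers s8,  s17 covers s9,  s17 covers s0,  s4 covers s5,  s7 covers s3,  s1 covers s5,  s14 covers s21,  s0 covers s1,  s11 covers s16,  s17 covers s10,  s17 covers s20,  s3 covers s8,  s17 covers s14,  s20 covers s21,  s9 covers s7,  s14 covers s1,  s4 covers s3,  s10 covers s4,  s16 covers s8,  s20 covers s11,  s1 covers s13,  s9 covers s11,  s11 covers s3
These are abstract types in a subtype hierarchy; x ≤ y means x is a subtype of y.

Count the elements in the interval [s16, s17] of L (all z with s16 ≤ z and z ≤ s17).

The interval [s16, s17] = {s10, s11, s15, s16, s17, s20, s9}, which has 7 elements.

7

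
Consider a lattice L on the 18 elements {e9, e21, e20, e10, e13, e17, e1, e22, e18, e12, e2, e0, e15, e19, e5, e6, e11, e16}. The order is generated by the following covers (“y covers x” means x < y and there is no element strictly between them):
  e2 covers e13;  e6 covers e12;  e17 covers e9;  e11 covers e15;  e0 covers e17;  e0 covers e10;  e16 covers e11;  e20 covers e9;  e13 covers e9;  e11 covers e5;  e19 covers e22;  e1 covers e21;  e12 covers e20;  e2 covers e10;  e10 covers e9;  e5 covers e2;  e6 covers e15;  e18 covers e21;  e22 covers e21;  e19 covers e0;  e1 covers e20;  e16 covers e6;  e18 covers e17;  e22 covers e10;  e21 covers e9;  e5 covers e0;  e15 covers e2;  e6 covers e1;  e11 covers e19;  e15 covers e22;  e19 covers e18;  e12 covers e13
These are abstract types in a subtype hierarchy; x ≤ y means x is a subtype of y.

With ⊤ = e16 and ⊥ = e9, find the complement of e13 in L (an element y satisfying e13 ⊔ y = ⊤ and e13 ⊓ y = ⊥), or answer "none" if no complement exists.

For every candidate y, either e13 ∨ y ≠ e16 or e13 ∧ y ≠ e9; no complement exists.

none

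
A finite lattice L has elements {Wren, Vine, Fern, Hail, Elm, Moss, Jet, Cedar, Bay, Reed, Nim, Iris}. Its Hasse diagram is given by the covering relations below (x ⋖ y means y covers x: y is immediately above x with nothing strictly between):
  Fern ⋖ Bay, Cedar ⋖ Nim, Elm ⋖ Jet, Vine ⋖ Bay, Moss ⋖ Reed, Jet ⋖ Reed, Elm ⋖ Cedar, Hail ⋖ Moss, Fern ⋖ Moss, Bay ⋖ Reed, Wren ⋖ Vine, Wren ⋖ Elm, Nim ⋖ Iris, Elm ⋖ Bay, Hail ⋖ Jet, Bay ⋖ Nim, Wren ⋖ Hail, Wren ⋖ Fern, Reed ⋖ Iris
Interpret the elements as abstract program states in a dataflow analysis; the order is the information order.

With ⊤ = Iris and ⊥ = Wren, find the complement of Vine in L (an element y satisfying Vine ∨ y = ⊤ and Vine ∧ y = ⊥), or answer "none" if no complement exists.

none

For every candidate y, either Vine ∨ y ≠ Iris or Vine ∧ y ≠ Wren; no complement exists.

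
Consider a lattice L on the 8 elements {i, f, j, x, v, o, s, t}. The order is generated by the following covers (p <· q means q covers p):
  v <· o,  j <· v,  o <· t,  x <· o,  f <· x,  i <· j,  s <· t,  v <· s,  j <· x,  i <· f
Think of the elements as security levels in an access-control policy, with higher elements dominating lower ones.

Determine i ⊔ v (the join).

Common upper bounds of {i, v}: o, s, t, v.
The least among these is v.

v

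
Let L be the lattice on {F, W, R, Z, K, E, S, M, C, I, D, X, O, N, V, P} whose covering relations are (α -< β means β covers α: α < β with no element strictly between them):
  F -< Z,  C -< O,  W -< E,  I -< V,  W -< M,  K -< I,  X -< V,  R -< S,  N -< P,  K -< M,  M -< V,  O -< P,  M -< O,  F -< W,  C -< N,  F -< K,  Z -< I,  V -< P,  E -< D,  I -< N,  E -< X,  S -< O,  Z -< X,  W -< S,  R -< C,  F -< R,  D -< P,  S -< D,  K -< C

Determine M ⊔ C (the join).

O

Common upper bounds of {M, C}: O, P.
The least among these is O.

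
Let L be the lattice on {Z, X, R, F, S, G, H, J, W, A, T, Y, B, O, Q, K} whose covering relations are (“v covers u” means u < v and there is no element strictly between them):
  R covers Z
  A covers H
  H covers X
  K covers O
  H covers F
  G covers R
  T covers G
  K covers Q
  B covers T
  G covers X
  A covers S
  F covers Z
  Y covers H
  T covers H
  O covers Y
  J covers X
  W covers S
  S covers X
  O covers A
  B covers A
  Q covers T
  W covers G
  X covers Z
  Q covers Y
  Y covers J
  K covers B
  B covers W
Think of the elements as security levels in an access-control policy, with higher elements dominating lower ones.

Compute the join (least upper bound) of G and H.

T

Common upper bounds of {G, H}: B, K, Q, T.
The least among these is T.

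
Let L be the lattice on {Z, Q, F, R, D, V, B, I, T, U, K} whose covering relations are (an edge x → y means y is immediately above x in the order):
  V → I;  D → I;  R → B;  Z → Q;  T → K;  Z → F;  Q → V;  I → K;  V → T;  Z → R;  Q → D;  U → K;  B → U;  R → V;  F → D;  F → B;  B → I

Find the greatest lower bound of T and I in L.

V

Common lower bounds of {T, I}: Q, R, V, Z.
The greatest among these is V.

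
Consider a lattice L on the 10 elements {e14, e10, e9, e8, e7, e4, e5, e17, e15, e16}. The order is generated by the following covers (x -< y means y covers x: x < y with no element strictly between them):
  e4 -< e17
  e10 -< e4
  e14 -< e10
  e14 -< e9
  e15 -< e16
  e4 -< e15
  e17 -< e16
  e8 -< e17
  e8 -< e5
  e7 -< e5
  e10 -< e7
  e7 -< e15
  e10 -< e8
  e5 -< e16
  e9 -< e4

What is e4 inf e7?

Common lower bounds of {e4, e7}: e10, e14.
The greatest among these is e10.

e10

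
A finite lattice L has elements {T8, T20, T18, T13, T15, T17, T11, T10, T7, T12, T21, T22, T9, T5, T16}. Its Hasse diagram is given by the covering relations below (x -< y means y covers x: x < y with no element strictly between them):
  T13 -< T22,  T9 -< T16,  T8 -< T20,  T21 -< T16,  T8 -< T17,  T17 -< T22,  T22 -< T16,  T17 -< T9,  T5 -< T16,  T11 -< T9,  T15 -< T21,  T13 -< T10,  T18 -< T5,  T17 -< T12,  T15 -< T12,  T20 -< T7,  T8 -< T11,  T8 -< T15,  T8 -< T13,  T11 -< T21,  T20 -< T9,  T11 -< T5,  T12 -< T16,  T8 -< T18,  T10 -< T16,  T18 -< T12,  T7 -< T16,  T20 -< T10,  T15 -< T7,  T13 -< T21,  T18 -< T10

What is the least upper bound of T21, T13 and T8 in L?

T21

Common upper bounds of {T21, T13, T8}: T16, T21.
The least among these is T21.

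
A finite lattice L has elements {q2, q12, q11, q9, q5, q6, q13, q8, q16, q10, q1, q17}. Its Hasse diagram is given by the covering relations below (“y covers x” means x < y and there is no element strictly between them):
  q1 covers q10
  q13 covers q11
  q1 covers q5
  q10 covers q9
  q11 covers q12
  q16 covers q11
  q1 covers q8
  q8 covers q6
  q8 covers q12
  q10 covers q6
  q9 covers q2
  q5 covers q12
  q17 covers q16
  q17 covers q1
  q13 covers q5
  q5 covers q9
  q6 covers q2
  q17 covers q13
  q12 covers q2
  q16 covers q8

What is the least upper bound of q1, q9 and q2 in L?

Common upper bounds of {q1, q9, q2}: q1, q17.
The least among these is q1.

q1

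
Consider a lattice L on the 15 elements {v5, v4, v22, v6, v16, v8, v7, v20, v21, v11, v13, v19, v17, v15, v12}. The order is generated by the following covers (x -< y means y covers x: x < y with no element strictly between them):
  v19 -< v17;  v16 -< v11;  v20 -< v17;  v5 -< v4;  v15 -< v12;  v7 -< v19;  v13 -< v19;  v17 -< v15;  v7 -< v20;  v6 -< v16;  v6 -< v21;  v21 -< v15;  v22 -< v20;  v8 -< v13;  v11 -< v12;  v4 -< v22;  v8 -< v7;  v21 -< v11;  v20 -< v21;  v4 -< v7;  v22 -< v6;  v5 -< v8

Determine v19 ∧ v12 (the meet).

Common lower bounds of {v19, v12}: v13, v19, v4, v5, v7, v8.
The greatest among these is v19.

v19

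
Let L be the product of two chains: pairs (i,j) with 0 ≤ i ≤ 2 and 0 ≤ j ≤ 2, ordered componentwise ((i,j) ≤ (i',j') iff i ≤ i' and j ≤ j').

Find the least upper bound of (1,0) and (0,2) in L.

(1,2)

Common upper bounds of {(1,0), (0,2)}: (1,2), (2,2).
The least among these is (1,2).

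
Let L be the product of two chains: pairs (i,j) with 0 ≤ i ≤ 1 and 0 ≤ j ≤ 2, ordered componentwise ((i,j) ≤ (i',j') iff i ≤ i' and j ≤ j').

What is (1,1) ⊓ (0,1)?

In a product of chains, the meet is componentwise min, giving (0,1).

(0,1)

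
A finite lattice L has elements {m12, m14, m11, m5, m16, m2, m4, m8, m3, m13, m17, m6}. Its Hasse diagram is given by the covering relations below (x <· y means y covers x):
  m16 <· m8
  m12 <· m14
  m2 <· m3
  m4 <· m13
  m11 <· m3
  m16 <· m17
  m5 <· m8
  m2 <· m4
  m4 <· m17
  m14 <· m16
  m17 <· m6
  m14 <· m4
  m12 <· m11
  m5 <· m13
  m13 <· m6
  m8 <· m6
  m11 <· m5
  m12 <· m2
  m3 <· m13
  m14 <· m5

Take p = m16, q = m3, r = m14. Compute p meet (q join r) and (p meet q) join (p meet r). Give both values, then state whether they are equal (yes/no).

q join r = m13, so p meet (q join r) = m16 meet m13 = m14.
p meet q = m12 and p meet r = m14, so (p meet q) join (p meet r) = m12 join m14 = m14.
Equal: yes.

m14; m14; yes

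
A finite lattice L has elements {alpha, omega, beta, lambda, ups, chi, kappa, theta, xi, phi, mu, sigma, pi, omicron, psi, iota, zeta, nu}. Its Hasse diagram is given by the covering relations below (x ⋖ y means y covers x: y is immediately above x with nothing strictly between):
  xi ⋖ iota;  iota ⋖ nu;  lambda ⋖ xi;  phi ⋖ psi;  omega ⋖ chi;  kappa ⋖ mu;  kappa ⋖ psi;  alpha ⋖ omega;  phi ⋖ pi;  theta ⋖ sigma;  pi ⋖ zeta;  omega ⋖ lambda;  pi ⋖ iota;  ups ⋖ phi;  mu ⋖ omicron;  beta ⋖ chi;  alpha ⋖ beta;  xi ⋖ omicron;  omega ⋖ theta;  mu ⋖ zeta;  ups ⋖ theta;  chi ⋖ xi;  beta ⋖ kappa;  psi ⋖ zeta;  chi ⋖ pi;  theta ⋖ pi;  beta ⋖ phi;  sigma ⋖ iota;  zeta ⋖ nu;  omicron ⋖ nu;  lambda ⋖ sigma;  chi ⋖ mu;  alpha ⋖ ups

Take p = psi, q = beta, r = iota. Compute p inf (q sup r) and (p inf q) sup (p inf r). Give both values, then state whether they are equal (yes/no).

phi; phi; yes

q sup r = iota, so p inf (q sup r) = psi inf iota = phi.
p inf q = beta and p inf r = phi, so (p inf q) sup (p inf r) = beta sup phi = phi.
Equal: yes.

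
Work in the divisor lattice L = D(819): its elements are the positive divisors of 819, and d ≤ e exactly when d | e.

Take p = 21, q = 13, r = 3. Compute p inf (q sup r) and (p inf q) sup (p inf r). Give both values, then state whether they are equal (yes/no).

q sup r = 39, so p inf (q sup r) = 21 inf 39 = 3.
p inf q = 1 and p inf r = 3, so (p inf q) sup (p inf r) = 1 sup 3 = 3.
Equal: yes.

3; 3; yes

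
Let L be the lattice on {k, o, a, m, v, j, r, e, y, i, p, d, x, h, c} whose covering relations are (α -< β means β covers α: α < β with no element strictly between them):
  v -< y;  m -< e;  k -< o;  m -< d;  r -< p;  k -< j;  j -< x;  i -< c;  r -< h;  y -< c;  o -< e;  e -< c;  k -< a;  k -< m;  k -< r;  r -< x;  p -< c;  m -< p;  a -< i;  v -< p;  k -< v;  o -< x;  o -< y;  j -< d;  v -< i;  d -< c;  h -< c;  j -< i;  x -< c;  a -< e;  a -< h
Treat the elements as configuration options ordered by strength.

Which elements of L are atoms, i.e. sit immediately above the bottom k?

a, j, m, o, r, v

The atoms are exactly the elements that cover k: a, j, m, o, r, v.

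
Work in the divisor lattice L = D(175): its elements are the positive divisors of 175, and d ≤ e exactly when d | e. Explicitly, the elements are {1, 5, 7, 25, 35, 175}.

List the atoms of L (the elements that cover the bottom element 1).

The atoms are exactly the elements that cover 1: 5, 7.

5, 7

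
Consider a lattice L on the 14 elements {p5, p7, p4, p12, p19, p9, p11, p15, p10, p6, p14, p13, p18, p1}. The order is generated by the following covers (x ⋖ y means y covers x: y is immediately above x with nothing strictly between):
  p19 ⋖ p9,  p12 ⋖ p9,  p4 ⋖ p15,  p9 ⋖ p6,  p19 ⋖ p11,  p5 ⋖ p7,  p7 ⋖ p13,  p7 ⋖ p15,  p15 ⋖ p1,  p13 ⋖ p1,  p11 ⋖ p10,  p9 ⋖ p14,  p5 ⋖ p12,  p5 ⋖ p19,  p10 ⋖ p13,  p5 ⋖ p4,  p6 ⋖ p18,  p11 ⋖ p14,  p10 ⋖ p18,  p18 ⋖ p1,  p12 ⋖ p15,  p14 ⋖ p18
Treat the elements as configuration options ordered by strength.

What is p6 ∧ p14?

p9

Common lower bounds of {p6, p14}: p12, p19, p5, p9.
The greatest among these is p9.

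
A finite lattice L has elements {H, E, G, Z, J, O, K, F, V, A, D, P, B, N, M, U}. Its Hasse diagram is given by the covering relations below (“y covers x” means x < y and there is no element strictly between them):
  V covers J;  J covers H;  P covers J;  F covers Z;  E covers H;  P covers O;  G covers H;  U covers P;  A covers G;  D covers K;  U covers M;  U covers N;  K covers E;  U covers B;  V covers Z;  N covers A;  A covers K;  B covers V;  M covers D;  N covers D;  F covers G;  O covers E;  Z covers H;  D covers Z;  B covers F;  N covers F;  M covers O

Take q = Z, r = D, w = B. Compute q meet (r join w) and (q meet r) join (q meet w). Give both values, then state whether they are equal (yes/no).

r join w = U, so q meet (r join w) = Z meet U = Z.
q meet r = Z and q meet w = Z, so (q meet r) join (q meet w) = Z join Z = Z.
Equal: yes.

Z; Z; yes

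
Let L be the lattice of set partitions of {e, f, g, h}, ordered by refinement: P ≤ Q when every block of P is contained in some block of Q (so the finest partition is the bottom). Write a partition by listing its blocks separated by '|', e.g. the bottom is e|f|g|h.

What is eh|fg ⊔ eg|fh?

efgh

The join of eh|fg and eg|fh merges any blocks that overlap across the partitions, giving efgh.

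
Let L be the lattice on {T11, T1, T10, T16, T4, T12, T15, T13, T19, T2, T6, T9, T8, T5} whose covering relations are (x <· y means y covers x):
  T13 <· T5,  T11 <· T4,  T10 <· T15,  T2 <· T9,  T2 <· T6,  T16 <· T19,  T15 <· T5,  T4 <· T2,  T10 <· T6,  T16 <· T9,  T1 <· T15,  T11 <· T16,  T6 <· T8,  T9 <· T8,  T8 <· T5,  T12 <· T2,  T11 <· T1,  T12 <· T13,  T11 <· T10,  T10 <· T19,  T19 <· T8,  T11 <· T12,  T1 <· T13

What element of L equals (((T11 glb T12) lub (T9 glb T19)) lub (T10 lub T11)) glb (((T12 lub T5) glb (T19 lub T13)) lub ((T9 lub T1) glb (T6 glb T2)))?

T19

T11 ∧ T12 = T11
T9 ∧ T19 = T16
T11 ∨ T16 = T16
T10 ∨ T11 = T10
T16 ∨ T10 = T19
T12 ∨ T5 = T5
T19 ∨ T13 = T5
T5 ∧ T5 = T5
T9 ∨ T1 = T5
T6 ∧ T2 = T2
T5 ∧ T2 = T2
T5 ∨ T2 = T5
T19 ∧ T5 = T19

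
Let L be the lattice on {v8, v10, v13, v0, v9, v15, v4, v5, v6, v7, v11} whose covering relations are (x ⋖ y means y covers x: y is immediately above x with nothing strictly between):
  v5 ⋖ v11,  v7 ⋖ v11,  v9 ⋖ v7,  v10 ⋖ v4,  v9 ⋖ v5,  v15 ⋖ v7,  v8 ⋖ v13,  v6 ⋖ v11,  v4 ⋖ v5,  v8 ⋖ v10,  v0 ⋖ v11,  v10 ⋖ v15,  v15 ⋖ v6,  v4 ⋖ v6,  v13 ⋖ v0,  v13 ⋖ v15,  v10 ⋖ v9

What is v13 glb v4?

Common lower bounds of {v13, v4}: v8.
The greatest among these is v8.

v8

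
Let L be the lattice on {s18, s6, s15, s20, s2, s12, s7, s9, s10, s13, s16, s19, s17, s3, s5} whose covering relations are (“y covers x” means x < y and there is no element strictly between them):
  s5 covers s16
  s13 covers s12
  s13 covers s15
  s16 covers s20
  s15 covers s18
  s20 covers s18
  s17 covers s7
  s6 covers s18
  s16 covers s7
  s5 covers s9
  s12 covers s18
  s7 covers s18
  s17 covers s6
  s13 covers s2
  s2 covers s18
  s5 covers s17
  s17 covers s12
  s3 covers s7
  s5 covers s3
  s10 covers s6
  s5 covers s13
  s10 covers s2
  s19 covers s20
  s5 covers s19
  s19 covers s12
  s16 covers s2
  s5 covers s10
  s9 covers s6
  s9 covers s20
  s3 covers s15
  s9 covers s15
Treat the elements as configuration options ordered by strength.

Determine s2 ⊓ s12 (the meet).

s18

Common lower bounds of {s2, s12}: s18.
The greatest among these is s18.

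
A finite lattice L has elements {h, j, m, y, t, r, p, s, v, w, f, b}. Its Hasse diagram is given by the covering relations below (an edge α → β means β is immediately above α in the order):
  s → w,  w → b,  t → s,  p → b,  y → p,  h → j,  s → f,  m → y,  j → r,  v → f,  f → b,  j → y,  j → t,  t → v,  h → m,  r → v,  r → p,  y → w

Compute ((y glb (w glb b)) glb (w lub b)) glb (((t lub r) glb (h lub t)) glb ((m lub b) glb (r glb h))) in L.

w ∧ b = w
y ∧ w = y
w ∨ b = b
y ∧ b = y
t ∨ r = v
h ∨ t = t
v ∧ t = t
m ∨ b = b
r ∧ h = h
b ∧ h = h
t ∧ h = h
y ∧ h = h

h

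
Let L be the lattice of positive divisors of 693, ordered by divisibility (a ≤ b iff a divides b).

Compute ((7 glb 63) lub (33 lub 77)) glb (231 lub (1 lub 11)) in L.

231

7 ∧ 63 = 7
33 ∨ 77 = 231
7 ∨ 231 = 231
1 ∨ 11 = 11
231 ∨ 11 = 231
231 ∧ 231 = 231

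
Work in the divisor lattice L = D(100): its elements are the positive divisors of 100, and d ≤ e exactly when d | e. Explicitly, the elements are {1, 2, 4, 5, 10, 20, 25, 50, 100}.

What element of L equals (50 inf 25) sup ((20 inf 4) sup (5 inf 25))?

50 ∧ 25 = 25
20 ∧ 4 = 4
5 ∧ 25 = 5
4 ∨ 5 = 20
25 ∨ 20 = 100

100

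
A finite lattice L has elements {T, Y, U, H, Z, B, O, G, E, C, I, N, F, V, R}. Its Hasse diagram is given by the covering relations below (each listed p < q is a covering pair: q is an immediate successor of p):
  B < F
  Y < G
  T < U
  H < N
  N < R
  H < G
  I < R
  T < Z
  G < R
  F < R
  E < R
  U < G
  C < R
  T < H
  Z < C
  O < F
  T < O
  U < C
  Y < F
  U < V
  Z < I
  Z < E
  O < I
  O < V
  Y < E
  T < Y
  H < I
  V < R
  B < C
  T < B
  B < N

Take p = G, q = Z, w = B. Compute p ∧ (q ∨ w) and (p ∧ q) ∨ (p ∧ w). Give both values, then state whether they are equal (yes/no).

q ∨ w = C, so p ∧ (q ∨ w) = G ∧ C = U.
p ∧ q = T and p ∧ w = T, so (p ∧ q) ∨ (p ∧ w) = T ∨ T = T.
Equal: no.

U; T; no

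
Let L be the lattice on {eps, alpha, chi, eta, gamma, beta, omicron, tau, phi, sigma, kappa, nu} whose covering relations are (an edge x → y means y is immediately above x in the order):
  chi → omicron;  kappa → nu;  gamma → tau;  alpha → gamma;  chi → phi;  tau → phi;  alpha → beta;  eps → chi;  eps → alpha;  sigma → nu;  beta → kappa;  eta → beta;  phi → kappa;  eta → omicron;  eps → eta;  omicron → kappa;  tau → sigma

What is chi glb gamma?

eps

Common lower bounds of {chi, gamma}: eps.
The greatest among these is eps.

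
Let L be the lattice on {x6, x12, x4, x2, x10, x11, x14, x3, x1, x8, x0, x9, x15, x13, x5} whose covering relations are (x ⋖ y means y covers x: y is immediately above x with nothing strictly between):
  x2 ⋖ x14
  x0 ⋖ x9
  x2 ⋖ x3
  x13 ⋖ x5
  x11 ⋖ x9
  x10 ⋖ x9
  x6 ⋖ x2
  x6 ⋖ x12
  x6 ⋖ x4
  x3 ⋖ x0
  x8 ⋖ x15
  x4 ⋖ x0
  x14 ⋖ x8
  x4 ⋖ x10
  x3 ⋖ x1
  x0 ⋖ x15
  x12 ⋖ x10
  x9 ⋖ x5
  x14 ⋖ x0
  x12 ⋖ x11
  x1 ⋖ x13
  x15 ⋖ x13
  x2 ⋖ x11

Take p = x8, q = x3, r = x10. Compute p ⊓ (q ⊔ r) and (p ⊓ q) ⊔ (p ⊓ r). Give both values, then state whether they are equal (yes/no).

x14; x2; no

q ⊔ r = x9, so p ⊓ (q ⊔ r) = x8 ⊓ x9 = x14.
p ⊓ q = x2 and p ⊓ r = x6, so (p ⊓ q) ⊔ (p ⊓ r) = x2 ⊔ x6 = x2.
Equal: no.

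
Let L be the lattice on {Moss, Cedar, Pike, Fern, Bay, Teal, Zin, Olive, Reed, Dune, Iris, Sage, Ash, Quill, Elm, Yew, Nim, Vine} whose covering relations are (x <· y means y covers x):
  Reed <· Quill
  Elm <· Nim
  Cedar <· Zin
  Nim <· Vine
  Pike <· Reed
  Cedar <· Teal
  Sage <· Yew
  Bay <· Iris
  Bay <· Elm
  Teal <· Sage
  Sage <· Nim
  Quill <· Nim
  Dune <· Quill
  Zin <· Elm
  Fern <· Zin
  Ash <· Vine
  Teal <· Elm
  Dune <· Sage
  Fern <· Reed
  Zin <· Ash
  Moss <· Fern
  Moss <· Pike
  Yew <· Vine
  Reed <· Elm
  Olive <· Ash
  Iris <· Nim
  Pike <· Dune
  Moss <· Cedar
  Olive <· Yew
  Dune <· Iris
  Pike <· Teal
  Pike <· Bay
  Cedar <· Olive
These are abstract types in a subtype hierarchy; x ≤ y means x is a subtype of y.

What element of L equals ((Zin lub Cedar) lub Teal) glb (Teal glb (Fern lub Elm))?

Teal

Zin ∨ Cedar = Zin
Zin ∨ Teal = Elm
Fern ∨ Elm = Elm
Teal ∧ Elm = Teal
Elm ∧ Teal = Teal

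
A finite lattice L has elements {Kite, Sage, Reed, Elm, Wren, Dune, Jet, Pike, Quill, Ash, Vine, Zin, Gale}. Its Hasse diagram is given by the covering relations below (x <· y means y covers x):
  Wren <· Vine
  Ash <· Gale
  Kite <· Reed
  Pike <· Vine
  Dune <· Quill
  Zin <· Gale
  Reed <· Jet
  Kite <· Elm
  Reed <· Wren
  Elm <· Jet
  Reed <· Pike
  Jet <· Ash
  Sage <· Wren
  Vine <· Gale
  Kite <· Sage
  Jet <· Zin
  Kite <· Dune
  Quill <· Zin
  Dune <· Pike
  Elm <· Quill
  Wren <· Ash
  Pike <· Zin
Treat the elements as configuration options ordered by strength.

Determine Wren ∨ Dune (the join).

Vine

Common upper bounds of {Wren, Dune}: Gale, Vine.
The least among these is Vine.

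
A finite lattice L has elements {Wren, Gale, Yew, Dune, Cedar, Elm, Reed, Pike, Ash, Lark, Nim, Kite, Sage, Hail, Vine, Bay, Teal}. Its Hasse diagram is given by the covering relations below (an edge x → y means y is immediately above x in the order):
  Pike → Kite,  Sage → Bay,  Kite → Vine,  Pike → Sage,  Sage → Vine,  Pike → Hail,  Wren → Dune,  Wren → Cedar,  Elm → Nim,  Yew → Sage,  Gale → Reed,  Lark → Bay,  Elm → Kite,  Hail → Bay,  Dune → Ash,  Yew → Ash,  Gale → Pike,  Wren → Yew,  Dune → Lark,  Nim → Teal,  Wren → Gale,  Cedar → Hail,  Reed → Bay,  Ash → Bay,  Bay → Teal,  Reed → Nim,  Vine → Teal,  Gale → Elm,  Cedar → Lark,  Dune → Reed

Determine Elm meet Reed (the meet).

Gale

Common lower bounds of {Elm, Reed}: Gale, Wren.
The greatest among these is Gale.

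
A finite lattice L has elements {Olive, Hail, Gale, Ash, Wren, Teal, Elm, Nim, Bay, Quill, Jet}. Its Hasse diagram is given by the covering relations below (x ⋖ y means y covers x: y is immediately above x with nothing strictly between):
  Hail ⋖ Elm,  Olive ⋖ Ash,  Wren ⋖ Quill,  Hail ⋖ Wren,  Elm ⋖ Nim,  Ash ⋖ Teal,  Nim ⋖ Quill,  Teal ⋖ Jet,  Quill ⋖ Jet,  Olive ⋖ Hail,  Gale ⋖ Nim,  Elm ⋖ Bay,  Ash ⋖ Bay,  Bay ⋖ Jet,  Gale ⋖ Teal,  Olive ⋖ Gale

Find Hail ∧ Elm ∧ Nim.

Hail

Common lower bounds of {Hail, Elm, Nim}: Hail, Olive.
The greatest among these is Hail.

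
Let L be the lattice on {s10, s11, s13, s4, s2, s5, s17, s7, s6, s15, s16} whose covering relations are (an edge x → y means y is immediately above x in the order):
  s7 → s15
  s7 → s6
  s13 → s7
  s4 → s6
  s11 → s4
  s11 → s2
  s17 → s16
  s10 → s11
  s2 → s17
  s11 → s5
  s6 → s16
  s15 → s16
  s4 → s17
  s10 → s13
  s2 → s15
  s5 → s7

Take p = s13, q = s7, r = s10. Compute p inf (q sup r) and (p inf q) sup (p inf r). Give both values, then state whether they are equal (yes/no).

s13; s13; yes

q sup r = s7, so p inf (q sup r) = s13 inf s7 = s13.
p inf q = s13 and p inf r = s10, so (p inf q) sup (p inf r) = s13 sup s10 = s13.
Equal: yes.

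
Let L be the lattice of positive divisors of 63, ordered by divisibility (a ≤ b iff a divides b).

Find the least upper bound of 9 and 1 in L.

9

Common upper bounds of {9, 1}: 63, 9.
The least among these is 9.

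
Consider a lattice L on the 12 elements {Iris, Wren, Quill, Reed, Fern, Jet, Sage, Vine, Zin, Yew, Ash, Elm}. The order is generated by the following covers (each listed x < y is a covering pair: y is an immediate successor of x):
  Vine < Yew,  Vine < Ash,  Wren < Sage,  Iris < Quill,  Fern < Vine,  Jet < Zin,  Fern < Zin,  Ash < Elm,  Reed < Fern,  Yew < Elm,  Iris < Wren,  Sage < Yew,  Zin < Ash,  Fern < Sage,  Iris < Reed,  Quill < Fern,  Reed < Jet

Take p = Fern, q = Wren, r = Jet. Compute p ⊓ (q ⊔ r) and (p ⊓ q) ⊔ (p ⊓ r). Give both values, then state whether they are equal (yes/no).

q ⊔ r = Elm, so p ⊓ (q ⊔ r) = Fern ⊓ Elm = Fern.
p ⊓ q = Iris and p ⊓ r = Reed, so (p ⊓ q) ⊔ (p ⊓ r) = Iris ⊔ Reed = Reed.
Equal: no.

Fern; Reed; no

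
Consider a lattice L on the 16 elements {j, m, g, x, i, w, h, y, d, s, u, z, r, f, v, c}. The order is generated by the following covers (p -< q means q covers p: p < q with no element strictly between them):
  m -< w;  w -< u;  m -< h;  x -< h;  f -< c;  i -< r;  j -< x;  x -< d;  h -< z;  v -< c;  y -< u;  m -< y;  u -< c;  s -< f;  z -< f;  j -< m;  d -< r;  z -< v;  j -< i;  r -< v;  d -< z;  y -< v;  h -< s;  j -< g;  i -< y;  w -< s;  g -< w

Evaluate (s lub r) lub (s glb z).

c

s ∨ r = c
s ∧ z = h
c ∨ h = c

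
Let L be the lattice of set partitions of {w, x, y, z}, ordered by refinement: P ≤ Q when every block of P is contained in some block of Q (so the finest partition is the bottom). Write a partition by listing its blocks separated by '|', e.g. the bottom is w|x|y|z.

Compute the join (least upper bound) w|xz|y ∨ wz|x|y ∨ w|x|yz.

wxyz

Common upper bounds of {w|xz|y, wz|x|y, w|x|yz}: wxyz.
The least among these is wxyz.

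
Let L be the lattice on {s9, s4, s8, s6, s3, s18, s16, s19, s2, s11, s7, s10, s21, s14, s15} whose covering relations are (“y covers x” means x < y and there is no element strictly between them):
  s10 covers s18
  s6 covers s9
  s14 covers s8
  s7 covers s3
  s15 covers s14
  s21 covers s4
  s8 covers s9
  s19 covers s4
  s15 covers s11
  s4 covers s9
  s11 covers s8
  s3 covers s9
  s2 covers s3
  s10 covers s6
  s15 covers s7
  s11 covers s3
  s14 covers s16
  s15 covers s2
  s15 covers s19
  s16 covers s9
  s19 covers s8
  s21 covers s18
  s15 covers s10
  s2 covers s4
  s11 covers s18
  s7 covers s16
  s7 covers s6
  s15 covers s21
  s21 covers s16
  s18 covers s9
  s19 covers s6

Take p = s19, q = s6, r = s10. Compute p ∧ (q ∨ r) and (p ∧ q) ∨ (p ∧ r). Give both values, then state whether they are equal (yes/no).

q ∨ r = s10, so p ∧ (q ∨ r) = s19 ∧ s10 = s6.
p ∧ q = s6 and p ∧ r = s6, so (p ∧ q) ∨ (p ∧ r) = s6 ∨ s6 = s6.
Equal: yes.

s6; s6; yes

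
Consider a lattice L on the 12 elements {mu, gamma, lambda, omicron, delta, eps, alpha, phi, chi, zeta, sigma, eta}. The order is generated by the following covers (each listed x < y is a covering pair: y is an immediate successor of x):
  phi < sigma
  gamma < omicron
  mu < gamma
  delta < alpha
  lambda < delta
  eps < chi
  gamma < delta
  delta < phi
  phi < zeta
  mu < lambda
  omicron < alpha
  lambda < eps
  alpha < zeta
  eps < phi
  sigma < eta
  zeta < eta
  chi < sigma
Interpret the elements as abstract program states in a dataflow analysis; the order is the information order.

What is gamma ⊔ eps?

phi

Common upper bounds of {gamma, eps}: eta, phi, sigma, zeta.
The least among these is phi.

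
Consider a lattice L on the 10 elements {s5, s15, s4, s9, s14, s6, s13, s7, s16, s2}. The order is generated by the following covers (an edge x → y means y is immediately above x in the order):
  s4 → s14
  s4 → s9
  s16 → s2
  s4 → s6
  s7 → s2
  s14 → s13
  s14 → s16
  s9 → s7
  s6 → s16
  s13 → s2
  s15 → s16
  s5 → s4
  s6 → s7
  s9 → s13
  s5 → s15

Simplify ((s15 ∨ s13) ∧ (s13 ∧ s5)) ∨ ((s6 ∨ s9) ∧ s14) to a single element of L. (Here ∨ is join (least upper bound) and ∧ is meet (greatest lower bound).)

s4

s15 ∨ s13 = s2
s13 ∧ s5 = s5
s2 ∧ s5 = s5
s6 ∨ s9 = s7
s7 ∧ s14 = s4
s5 ∨ s4 = s4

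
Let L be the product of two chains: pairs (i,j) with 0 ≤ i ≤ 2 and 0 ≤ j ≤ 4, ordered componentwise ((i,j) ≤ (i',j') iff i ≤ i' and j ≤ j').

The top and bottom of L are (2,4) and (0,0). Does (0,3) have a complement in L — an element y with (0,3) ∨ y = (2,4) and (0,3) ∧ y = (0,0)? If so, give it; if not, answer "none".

none

For every candidate y, either (0,3) ∨ y ≠ (2,4) or (0,3) ∧ y ≠ (0,0); no complement exists.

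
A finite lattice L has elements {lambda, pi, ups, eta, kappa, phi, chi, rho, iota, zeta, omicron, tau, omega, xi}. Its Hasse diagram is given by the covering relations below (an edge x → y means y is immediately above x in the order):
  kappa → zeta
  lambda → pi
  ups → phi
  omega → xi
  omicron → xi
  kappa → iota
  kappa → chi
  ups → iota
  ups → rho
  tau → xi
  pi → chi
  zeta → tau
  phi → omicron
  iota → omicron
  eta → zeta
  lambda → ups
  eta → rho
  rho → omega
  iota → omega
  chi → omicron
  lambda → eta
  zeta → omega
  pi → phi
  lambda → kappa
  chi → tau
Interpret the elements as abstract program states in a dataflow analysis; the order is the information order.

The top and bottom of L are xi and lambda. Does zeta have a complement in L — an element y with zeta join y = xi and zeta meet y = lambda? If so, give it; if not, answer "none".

Need y with zeta ∨ y = xi and zeta ∧ y = lambda.
Checking each element gives: phi.

phi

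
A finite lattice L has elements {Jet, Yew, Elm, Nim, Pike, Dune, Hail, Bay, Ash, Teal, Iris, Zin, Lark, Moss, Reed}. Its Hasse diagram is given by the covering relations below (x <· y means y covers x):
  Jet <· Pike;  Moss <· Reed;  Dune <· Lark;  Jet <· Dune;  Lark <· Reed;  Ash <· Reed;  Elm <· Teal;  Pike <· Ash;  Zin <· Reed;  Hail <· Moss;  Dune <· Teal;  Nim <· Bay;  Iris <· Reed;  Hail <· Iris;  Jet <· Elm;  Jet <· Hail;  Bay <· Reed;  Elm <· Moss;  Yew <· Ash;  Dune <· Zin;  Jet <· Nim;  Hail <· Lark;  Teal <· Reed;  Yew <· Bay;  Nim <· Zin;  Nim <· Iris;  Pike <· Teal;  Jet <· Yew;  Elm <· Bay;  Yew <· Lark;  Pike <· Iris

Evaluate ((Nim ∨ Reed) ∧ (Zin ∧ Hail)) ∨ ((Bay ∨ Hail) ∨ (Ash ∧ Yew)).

Reed

Nim ∨ Reed = Reed
Zin ∧ Hail = Jet
Reed ∧ Jet = Jet
Bay ∨ Hail = Reed
Ash ∧ Yew = Yew
Reed ∨ Yew = Reed
Jet ∨ Reed = Reed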